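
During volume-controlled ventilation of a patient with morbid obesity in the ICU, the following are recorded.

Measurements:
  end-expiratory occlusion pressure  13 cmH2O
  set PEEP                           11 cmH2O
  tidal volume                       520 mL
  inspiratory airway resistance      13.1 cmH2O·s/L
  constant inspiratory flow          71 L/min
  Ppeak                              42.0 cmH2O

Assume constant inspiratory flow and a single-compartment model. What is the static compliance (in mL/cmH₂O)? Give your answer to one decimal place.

Flow: 71 L/min ÷ 60 = 1.1833 L/s.
Total PEEP = 13 cmH2O (set 11 + intrinsic 2); this is the baseline alveolar pressure.
Equation of motion (constant flow): PIP = Vt/C + R·V̇ + PEEP.
Vt/C = PIP − R·V̇ − PEEP = 42.0 − 13.1×1.1833 − 13 = 42.0 − 15.501 − 13 = 13.499 cmH2O.
C = Vt / 13.499 = 520 / 13.499 = 38.521 mL/cmH2O.

38.5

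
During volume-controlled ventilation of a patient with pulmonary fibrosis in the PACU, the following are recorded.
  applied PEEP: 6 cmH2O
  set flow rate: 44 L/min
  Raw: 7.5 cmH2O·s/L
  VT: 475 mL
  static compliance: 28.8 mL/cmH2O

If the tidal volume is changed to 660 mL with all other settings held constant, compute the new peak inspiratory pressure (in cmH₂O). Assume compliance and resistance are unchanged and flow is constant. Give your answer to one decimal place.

34.4

Flow: 44 L/min ÷ 60 = 0.7333 L/s.
PIP = Vt/C + R·V̇ + PEEP (constant-flow equation of motion).
Only the elastic term changes: ΔPIP = ΔVt / C = (660 − 475) / 28.8 = 6.424 cmH2O.
Original PIP = 475/28.8 + 7.5×0.7333 + 6 = 27.993 cmH2O; new PIP = 27.993 + (6.424) = 34.417 cmH2O.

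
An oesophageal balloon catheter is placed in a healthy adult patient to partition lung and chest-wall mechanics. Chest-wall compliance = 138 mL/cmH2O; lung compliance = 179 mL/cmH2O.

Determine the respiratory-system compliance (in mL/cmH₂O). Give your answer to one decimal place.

77.9

Lung and chest wall are elastances in series: 1/Crs = 1/CL + 1/Ccw.
1/Crs = 1/179 + 1/138 = 0.01283.
Crs = 77.942 mL/cmH2O.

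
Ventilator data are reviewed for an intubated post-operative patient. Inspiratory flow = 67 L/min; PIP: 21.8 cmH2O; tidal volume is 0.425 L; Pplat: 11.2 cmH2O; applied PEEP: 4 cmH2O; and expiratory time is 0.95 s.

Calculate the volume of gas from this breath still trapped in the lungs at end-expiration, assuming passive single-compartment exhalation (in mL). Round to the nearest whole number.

78

Flow: 67 L/min ÷ 60 = 1.1167 L/s.
R = (PIP − Pplat)/V̇ = (21.8 − 11.2) / 1.1167 = 10.6/1.1167 = 9.492 cmH2O·s/L.
C = Vt/(Pplat − PEEP) = 425.0 / (11.2 − 4) = 425.0/7.2 = 59.028 mL/cmH2O.
τ = R × C = 9.492 × 0.05903 L/cmH2O = 0.5603 s.
Fraction remaining = e^(−Te/τ) = e^(−0.95/0.5603) = 0.1835.
Trapped volume = 425.0 × 0.1835 = 77.988 mL.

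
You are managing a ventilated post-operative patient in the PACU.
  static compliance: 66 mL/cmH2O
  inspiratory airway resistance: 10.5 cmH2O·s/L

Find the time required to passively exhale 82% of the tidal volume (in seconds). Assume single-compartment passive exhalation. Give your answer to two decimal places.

1.19

τ = R × C = 10.5 × 66 mL/cmH2O = 10.5 × 0.066 L/cmH2O = 0.693 s.
Exhaled fraction f = 1 − e^(−t/τ) → t = −τ·ln(1 − f) = −0.693·ln(0.18) = 1.188 s.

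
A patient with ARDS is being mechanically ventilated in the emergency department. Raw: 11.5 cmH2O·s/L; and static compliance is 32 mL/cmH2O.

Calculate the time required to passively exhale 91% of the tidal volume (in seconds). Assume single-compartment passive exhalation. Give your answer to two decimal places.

0.89

τ = R × C = 11.5 × 32 mL/cmH2O = 11.5 × 0.032 L/cmH2O = 0.368 s.
Exhaled fraction f = 1 − e^(−t/τ) → t = −τ·ln(1 − f) = −0.368·ln(0.09) = 0.8861 s.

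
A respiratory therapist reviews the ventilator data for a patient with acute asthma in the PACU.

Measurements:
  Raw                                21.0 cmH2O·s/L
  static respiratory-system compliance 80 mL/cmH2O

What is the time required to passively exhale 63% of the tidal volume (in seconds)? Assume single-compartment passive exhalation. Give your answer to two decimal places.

1.67

τ = R × C = 21.0 × 80 mL/cmH2O = 21.0 × 0.080 L/cmH2O = 1.68 s.
Exhaled fraction f = 1 − e^(−t/τ) → t = −τ·ln(1 − f) = −1.68·ln(0.37) = 1.67 s.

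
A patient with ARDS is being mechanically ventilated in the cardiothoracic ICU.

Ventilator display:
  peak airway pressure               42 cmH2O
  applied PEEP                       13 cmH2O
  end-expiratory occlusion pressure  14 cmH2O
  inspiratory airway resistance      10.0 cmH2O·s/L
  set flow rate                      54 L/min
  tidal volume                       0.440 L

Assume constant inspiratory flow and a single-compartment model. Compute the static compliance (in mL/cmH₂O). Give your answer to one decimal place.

Flow: 54 L/min ÷ 60 = 0.9 L/s.
Total PEEP = 14 cmH2O (set 13 + intrinsic 1); this is the baseline alveolar pressure.
Equation of motion (constant flow): PIP = Vt/C + R·V̇ + PEEP.
Vt/C = PIP − R·V̇ − PEEP = 42 − 10.0×0.9 − 14 = 42 − 9.0 − 14 = 19.0 cmH2O.
C = Vt / 19.0 = 440 / 19.0 = 23.158 mL/cmH2O.

23.2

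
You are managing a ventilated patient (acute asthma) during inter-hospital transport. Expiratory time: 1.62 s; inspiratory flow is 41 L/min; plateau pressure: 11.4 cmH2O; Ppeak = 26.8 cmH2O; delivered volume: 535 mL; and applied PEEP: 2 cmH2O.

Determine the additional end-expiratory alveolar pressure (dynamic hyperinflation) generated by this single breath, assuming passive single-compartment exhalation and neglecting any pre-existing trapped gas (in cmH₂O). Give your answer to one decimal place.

Flow: 41 L/min ÷ 60 = 0.6833 L/s.
R = (PIP − Pplat)/V̇ = (26.8 − 11.4) / 0.6833 = 15.4/0.6833 = 22.538 cmH2O·s/L.
C = Vt/(Pplat − PEEP) = 535.0 / (11.4 − 2) = 535.0/9.4 = 56.915 mL/cmH2O.
τ = R × C = 22.538 × 0.05692 L/cmH2O = 1.283 s.
Fraction remaining = e^(−Te/τ) = e^(−1.62/1.283) = 0.2829; trapped volume = 535.0 × 0.2829 = 151.35 mL.
Additional alveolar pressure from trapping ≈ V_trapped / C = 151.35 / 56.915 = 2.659 cmH2O.

2.7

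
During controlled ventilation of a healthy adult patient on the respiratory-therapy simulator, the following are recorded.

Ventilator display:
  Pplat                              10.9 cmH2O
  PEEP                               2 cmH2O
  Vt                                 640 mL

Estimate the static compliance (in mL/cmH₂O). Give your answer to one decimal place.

71.9

Cstat = Vt / (Pplat − PEEP) = 640 / (10.9 − 2) = 640 / 8.9 = 71.91 mL/cmH2O.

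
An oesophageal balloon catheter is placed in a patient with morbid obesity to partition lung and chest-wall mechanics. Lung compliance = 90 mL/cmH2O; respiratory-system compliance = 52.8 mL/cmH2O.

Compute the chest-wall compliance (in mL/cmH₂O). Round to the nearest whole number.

128

1/Ccw = 1/Crs − 1/CL.
1/Ccw = 1/52.8 − 1/90 = 0.007828.
Ccw = 127.75 mL/cmH2O.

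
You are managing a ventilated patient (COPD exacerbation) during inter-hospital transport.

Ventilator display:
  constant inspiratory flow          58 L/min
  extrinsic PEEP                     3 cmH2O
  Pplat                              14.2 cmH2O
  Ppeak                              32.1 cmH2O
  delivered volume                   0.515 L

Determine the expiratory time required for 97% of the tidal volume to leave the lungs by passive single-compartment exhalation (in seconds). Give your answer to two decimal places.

Flow: 58 L/min ÷ 60 = 0.9667 L/s.
R = (PIP − Pplat)/V̇ = (32.1 − 14.2) / 0.9667 = 17.9/0.9667 = 18.517 cmH2O·s/L.
C = Vt/(Pplat − PEEP) = 515.0 / (14.2 − 3) = 515.0/11.2 = 45.982 mL/cmH2O.
τ = R × C = 18.517 × 0.04598 L/cmH2O = 0.8514 s.
t = −τ·ln(1 − 0.97) = −0.8514·ln(0.03) = 2.985 s.

2.99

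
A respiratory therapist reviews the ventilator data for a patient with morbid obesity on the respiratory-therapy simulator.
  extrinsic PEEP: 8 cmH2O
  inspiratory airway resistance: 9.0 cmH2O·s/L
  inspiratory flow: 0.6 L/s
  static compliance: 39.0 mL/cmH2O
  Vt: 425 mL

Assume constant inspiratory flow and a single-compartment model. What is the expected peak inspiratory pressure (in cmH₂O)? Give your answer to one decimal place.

Equation of motion (constant flow): PIP = Vt/C + R·V̇ + PEEP.
PIP = 425/39.0 + 9.0×0.6 + 8 = 10.897 + 5.4 + 8 = 24.297 cmH2O.

24.3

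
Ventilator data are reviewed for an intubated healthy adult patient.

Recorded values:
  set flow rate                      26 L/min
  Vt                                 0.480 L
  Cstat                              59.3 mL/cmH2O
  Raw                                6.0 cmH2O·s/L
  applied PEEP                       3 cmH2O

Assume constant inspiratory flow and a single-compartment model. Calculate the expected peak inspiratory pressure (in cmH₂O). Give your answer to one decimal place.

Flow: 26 L/min ÷ 60 = 0.4333 L/s.
Equation of motion (constant flow): PIP = Vt/C + R·V̇ + PEEP.
PIP = 480/59.3 + 6.0×0.4333 + 3 = 8.094 + 2.6 + 3 = 13.694 cmH2O.

13.7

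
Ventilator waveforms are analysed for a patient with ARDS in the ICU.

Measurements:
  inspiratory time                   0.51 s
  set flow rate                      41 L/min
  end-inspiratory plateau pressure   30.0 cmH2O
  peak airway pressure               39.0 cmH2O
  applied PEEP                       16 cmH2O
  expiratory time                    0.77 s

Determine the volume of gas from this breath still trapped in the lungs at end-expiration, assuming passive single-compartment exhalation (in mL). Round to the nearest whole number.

Flow: 41 L/min ÷ 60 = 0.6833 L/s.
Vt = flow × Ti = 0.6833 L/s × 0.51 s × 1000 mL/L = 348.48 mL.
R = (PIP − Pplat)/V̇ = (39.0 − 30.0) / 0.6833 = 9.0/0.6833 = 13.171 cmH2O·s/L.
C = Vt/(Pplat − PEEP) = 348.48 / (30.0 − 16) = 348.48/14.0 = 24.891 mL/cmH2O.
τ = R × C = 13.171 × 0.02489 L/cmH2O = 0.3278 s.
Fraction remaining = e^(−Te/τ) = e^(−0.77/0.3278) = 0.09547.
Trapped volume = 348.48 × 0.09547 = 33.269 mL.

33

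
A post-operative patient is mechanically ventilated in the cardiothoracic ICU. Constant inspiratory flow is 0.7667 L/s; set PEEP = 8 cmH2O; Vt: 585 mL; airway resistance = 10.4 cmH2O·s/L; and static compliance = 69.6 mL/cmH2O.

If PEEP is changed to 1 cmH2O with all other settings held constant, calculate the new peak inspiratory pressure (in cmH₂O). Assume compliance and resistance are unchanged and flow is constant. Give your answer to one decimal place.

17.4

PIP = Vt/C + R·V̇ + PEEP (constant-flow equation of motion).
Only the baseline term changes: ΔPIP = ΔPEEP = 1 − 8 = -7.0 cmH2O.
Original PIP = 585/69.6 + 10.4×0.7667 + 8 = 24.379 cmH2O; new PIP = 24.379 + (-7.0) = 17.379 cmH2O.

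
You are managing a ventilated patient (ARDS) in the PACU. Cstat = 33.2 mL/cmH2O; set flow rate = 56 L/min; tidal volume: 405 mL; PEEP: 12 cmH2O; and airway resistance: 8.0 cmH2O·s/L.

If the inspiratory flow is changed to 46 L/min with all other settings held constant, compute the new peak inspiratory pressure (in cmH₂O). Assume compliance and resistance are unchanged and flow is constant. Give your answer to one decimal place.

30.3

Flow: 56 L/min ÷ 60 = 0.9333 L/s.
New flow: 46 L/min ÷ 60 = 0.7667 L/s.
PIP = Vt/C + R·V̇ + PEEP (constant-flow equation of motion).
Only the resistive term changes: ΔPIP = R × ΔV̇ = 8.0 × (0.7667 − 0.9333) = 8.0 × -0.1666 = -1.333 cmH2O.
Original PIP = 405/33.2 + 8.0×0.9333 + 12 = 31.665 cmH2O; new PIP = 31.665 + (-1.333) = 30.332 cmH2O.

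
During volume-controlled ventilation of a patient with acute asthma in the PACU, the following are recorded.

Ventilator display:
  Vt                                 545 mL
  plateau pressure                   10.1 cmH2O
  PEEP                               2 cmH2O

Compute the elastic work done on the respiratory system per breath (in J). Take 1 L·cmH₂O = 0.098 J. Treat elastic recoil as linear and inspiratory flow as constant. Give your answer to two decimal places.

0.22

Elastic work ≈ ½ × (Pplat − PEEP) × Vt = 0.5 × (10.1 − 2) × 0.545 L = 0.5 × 8.1 × 0.545 = 2.207 L·cmH2O.
× 0.098 J/(L·cmH2O) → 0.2163 J.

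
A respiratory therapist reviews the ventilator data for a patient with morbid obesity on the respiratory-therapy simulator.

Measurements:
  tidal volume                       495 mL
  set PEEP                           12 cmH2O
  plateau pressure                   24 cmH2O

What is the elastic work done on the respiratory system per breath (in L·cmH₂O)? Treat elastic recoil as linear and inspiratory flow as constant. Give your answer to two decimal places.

2.97

Elastic work ≈ ½ × (Pplat − PEEP) × Vt = 0.5 × (24 − 12) × 0.495 L = 0.5 × 12.0 × 0.495 = 2.97 L·cmH2O.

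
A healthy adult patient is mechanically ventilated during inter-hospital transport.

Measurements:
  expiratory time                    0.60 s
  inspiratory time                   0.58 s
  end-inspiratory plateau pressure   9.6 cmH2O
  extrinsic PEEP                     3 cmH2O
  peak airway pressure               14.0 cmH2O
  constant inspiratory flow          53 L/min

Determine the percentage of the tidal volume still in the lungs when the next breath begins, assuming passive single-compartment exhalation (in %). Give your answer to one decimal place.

21.2

Flow: 53 L/min ÷ 60 = 0.8833 L/s.
Vt = flow × Ti = 0.8833 L/s × 0.58 s × 1000 mL/L = 512.31 mL.
R = (PIP − Pplat)/V̇ = (14.0 − 9.6) / 0.8833 = 4.4/0.8833 = 4.981 cmH2O·s/L.
C = Vt/(Pplat − PEEP) = 512.31 / (9.6 − 3) = 512.31/6.6 = 77.623 mL/cmH2O.
τ = R × C = 4.981 × 0.07762 L/cmH2O = 0.3866 s.
Fraction remaining at end-expiration = e^(−Te/τ) = e^(−0.60/0.3866) = 0.2118 → 21.18%.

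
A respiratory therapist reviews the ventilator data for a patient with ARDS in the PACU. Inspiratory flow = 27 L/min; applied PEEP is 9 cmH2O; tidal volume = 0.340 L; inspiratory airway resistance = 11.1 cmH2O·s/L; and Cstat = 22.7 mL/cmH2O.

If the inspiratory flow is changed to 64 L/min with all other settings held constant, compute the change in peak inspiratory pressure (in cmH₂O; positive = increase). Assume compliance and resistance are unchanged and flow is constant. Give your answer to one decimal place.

Flow: 27 L/min ÷ 60 = 0.45 L/s.
New flow: 64 L/min ÷ 60 = 1.0667 L/s.
PIP = Vt/C + R·V̇ + PEEP (constant-flow equation of motion).
Only the resistive term changes: ΔPIP = R × ΔV̇ = 11.1 × (1.0667 − 0.45) = 11.1 × 0.6167 = 6.845 cmH2O.

6.8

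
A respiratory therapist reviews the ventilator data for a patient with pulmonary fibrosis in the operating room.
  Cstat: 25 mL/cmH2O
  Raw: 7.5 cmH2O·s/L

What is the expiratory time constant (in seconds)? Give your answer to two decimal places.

τ = R × C = 7.5 × 25 mL/cmH2O = 7.5 × 0.025 L/cmH2O = 0.1875 s.

0.19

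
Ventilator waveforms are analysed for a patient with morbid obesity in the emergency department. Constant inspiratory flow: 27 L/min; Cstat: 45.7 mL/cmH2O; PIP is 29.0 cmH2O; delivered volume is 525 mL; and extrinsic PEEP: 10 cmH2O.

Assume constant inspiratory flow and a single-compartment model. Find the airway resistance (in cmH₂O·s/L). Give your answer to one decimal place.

16.7

Flow: 27 L/min ÷ 60 = 0.45 L/s.
Equation of motion (constant flow): PIP = Vt/C + R·V̇ + PEEP.
R·V̇ = PIP − Vt/C − PEEP = 29.0 − 525/45.7 − 10 = 29.0 − 11.488 − 10 = 7.512 cmH2O.
R = 7.512 / 0.45 = 16.693 cmH2O·s/L.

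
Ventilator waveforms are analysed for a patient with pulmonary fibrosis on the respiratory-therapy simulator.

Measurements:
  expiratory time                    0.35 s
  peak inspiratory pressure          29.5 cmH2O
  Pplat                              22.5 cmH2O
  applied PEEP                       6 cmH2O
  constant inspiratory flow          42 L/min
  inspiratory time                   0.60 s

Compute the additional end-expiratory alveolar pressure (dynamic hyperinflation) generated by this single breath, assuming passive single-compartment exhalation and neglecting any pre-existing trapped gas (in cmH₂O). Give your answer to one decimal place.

4.2

Flow: 42 L/min ÷ 60 = 0.7 L/s.
Vt = flow × Ti = 0.7 L/s × 0.60 s × 1000 mL/L = 420.0 mL.
R = (PIP − Pplat)/V̇ = (29.5 − 22.5) / 0.7 = 7.0/0.7 = 10.0 cmH2O·s/L.
C = Vt/(Pplat − PEEP) = 420.0 / (22.5 − 6) = 420.0/16.5 = 25.455 mL/cmH2O.
τ = R × C = 10.0 × 0.02546 L/cmH2O = 0.2546 s.
Fraction remaining = e^(−Te/τ) = e^(−0.35/0.2546) = 0.2529; trapped volume = 420.0 × 0.2529 = 106.22 mL.
Additional alveolar pressure from trapping ≈ V_trapped / C = 106.22 / 25.455 = 4.173 cmH2O.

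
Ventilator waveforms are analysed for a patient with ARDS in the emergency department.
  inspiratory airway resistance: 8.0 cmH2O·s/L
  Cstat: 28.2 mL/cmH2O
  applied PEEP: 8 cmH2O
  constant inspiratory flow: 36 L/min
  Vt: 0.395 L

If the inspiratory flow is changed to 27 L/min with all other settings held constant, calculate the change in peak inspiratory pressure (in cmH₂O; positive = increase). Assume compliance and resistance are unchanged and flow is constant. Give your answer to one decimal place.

Flow: 36 L/min ÷ 60 = 0.6 L/s.
New flow: 27 L/min ÷ 60 = 0.45 L/s.
PIP = Vt/C + R·V̇ + PEEP (constant-flow equation of motion).
Only the resistive term changes: ΔPIP = R × ΔV̇ = 8.0 × (0.45 − 0.6) = 8.0 × -0.15 = -1.2 cmH2O.

-1.2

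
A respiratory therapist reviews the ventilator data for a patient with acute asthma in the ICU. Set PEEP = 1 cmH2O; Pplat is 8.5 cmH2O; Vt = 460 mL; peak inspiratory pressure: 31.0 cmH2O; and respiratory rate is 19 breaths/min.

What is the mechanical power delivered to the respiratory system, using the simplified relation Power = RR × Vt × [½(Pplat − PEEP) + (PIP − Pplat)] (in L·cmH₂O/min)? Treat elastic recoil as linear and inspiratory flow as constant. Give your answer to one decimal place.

Per-breath work = Vt × [½(Pplat−PEEP) + (PIP−Pplat)] = 0.460 × [0.5×7.5 + 22.5] = 0.460 × 26.25 = 12.075 L·cmH2O.
Power = 19 × 12.075 = 229.43 L·cmH2O/min.

229.4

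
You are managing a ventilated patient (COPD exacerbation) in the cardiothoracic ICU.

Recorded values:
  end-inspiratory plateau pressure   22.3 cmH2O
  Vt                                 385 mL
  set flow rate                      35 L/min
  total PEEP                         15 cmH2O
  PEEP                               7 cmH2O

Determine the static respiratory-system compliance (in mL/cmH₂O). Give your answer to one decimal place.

52.7

End-expiratory occlusion gives total PEEP = 15 cmH2O (intrinsic PEEP = 15 − 7 = 8). Use total PEEP for the elastic gradient.
Cstat = Vt / (Pplat − PEEPtotal) = 385 / (22.3 − 15) = 385 / 7.3 = 52.74 mL/cmH2O.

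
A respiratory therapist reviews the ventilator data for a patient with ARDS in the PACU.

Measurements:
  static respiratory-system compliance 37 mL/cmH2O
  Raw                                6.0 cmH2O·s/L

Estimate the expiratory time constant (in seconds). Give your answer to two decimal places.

0.22

τ = R × C = 6.0 × 37 mL/cmH2O = 6.0 × 0.037 L/cmH2O = 0.222 s.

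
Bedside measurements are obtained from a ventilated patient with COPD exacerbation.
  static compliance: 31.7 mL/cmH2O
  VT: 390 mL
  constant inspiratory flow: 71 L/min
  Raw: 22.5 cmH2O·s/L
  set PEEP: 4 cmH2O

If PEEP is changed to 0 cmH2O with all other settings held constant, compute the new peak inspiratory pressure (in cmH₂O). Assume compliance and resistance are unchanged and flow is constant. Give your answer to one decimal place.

38.9

Flow: 71 L/min ÷ 60 = 1.1833 L/s.
PIP = Vt/C + R·V̇ + PEEP (constant-flow equation of motion).
Only the baseline term changes: ΔPIP = ΔPEEP = 0 − 4 = -4.0 cmH2O.
Original PIP = 390/31.7 + 22.5×1.1833 + 4 = 42.927 cmH2O; new PIP = 42.927 + (-4.0) = 38.927 cmH2O.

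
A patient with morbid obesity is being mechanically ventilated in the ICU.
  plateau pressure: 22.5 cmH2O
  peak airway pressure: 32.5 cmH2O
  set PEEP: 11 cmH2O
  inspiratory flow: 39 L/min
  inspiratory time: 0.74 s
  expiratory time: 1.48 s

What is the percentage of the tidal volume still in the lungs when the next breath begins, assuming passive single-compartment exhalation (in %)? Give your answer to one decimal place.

Flow: 39 L/min ÷ 60 = 0.65 L/s.
Vt = flow × Ti = 0.65 L/s × 0.74 s × 1000 mL/L = 481.0 mL.
R = (PIP − Pplat)/V̇ = (32.5 − 22.5) / 0.65 = 10.0/0.65 = 15.385 cmH2O·s/L.
C = Vt/(Pplat − PEEP) = 481.0 / (22.5 − 11) = 481.0/11.5 = 41.826 mL/cmH2O.
τ = R × C = 15.385 × 0.04183 L/cmH2O = 0.6436 s.
Fraction remaining at end-expiration = e^(−Te/τ) = e^(−1.48/0.6436) = 0.1003 → 10.03%.

10.0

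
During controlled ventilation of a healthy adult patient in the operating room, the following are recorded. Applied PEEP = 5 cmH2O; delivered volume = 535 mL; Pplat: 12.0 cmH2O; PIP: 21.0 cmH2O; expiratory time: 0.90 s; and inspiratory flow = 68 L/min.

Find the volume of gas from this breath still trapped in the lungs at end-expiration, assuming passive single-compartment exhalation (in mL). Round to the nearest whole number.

Flow: 68 L/min ÷ 60 = 1.1333 L/s.
R = (PIP − Pplat)/V̇ = (21.0 − 12.0) / 1.1333 = 9.0/1.1333 = 7.941 cmH2O·s/L.
C = Vt/(Pplat − PEEP) = 535.0 / (12.0 − 5) = 535.0/7.0 = 76.429 mL/cmH2O.
τ = R × C = 7.941 × 0.07643 L/cmH2O = 0.6069 s.
Fraction remaining = e^(−Te/τ) = e^(−0.90/0.6069) = 0.227.
Trapped volume = 535.0 × 0.227 = 121.45 mL.

121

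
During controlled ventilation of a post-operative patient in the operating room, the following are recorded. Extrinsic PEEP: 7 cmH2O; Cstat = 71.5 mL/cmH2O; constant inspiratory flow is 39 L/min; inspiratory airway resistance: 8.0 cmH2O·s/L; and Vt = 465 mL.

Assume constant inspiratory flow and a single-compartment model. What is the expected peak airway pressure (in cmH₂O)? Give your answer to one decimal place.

Flow: 39 L/min ÷ 60 = 0.65 L/s.
Equation of motion (constant flow): PIP = Vt/C + R·V̇ + PEEP.
PIP = 465/71.5 + 8.0×0.65 + 7 = 6.503 + 5.2 + 7 = 18.703 cmH2O.

18.7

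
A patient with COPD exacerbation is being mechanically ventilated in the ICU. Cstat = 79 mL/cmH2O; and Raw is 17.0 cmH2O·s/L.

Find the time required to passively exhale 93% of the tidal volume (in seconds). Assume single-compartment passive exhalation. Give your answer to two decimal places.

τ = R × C = 17.0 × 79 mL/cmH2O = 17.0 × 0.079 L/cmH2O = 1.343 s.
Exhaled fraction f = 1 − e^(−t/τ) → t = −τ·ln(1 − f) = −1.343·ln(0.07) = 3.571 s.

3.57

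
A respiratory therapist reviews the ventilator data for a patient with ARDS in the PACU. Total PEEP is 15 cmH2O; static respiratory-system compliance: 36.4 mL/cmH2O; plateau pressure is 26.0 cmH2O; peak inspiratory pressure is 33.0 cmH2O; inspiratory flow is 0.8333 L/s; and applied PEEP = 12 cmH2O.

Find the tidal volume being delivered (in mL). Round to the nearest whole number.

End-expiratory occlusion gives total PEEP = 15 cmH2O (intrinsic PEEP = 15 − 12 = 3). Use total PEEP for the elastic gradient.
Vt = Cstat × (Pplat − PEEPtotal) = 36.4 × (26.0 − 15) = 36.4 × 11.0 = 400.4 mL.

400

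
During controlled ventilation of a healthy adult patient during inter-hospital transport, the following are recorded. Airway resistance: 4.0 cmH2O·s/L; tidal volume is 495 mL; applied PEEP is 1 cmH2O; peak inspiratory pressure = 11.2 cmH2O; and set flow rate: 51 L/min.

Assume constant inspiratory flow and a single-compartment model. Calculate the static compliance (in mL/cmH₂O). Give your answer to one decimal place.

Flow: 51 L/min ÷ 60 = 0.85 L/s.
Equation of motion (constant flow): PIP = Vt/C + R·V̇ + PEEP.
Vt/C = PIP − R·V̇ − PEEP = 11.2 − 4.0×0.85 − 1 = 11.2 − 3.4 − 1 = 6.8 cmH2O.
C = Vt / 6.8 = 495 / 6.8 = 72.794 mL/cmH2O.

72.8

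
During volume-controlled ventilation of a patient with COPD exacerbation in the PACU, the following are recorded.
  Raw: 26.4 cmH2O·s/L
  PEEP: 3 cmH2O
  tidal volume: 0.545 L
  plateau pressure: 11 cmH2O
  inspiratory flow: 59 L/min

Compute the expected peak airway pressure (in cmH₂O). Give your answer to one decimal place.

37.0

Flow: 59 L/min ÷ 60 = 0.9833 L/s.
PIP = Pplat + Raw × flow = 11 + 26.4 × 0.9833 = 11 + 25.959 = 36.959 cmH2O.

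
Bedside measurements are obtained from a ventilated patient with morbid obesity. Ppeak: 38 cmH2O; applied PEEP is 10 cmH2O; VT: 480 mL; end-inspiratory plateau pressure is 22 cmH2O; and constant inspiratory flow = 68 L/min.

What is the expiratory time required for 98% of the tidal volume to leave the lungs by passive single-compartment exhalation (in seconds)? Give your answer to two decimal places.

2.21

Flow: 68 L/min ÷ 60 = 1.1333 L/s.
R = (PIP − Pplat)/V̇ = (38 − 22) / 1.1333 = 16.0/1.1333 = 14.118 cmH2O·s/L.
C = Vt/(Pplat − PEEP) = 480.0 / (22 − 10) = 480.0/12.0 = 40.0 mL/cmH2O.
τ = R × C = 14.118 × 0.04 L/cmH2O = 0.5647 s.
t = −τ·ln(1 − 0.98) = −0.5647·ln(0.02) = 2.209 s.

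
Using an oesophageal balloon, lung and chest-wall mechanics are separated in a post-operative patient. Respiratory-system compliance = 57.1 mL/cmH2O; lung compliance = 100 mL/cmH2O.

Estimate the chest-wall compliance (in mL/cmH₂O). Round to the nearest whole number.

133

1/Ccw = 1/Crs − 1/CL.
1/Ccw = 1/57.1 − 1/100 = 0.007513.
Ccw = 133.1 mL/cmH2O.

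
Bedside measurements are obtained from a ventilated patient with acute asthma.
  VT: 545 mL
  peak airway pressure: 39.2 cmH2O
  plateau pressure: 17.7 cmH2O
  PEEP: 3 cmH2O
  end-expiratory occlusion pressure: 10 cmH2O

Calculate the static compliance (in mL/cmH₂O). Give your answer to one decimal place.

End-expiratory occlusion gives total PEEP = 10 cmH2O (intrinsic PEEP = 10 − 3 = 7). Use total PEEP for the elastic gradient.
Cstat = Vt / (Pplat − PEEPtotal) = 545 / (17.7 − 10) = 545 / 7.7 = 70.779 mL/cmH2O.

70.8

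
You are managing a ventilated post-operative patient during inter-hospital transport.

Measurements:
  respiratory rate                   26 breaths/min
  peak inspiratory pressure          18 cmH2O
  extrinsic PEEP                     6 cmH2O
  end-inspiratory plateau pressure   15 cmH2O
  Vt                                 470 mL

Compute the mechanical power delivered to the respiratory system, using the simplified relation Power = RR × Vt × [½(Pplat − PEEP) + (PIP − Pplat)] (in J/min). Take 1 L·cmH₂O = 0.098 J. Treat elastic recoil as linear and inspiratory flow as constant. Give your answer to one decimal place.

Per-breath work = Vt × [½(Pplat−PEEP) + (PIP−Pplat)] = 0.470 × [0.5×9.0 + 3.0] = 0.470 × 7.5 = 3.525 L·cmH2O.
Power = 26 × 3.525 = 91.65 L·cmH2O/min.
× 0.098 J/(L·cmH2O) → 8.982 J/min.

9.0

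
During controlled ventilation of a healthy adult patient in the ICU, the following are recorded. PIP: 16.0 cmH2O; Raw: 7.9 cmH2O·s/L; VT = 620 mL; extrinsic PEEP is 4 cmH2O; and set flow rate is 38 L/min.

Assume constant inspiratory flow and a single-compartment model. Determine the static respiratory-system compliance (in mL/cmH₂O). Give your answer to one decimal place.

88.6

Flow: 38 L/min ÷ 60 = 0.6333 L/s.
Equation of motion (constant flow): PIP = Vt/C + R·V̇ + PEEP.
Vt/C = PIP − R·V̇ − PEEP = 16.0 − 7.9×0.6333 − 4 = 16.0 − 5.003 − 4 = 6.997 cmH2O.
C = Vt / 6.997 = 620 / 6.997 = 88.609 mL/cmH2O.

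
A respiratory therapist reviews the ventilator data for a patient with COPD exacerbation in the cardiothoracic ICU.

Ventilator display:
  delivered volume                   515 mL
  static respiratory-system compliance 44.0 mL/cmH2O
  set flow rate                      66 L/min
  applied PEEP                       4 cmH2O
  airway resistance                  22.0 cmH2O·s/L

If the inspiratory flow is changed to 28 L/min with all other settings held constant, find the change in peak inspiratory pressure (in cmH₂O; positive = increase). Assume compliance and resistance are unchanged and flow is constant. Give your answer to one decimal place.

Flow: 66 L/min ÷ 60 = 1.1 L/s.
New flow: 28 L/min ÷ 60 = 0.4667 L/s.
PIP = Vt/C + R·V̇ + PEEP (constant-flow equation of motion).
Only the resistive term changes: ΔPIP = R × ΔV̇ = 22.0 × (0.4667 − 1.1) = 22.0 × -0.6333 = -13.933 cmH2O.

-13.9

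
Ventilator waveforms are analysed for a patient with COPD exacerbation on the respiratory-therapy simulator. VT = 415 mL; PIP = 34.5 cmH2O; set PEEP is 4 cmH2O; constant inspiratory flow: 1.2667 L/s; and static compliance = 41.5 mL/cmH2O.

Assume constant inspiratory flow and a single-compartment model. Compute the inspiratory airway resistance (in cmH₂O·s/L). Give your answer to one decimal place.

16.2

Equation of motion (constant flow): PIP = Vt/C + R·V̇ + PEEP.
R·V̇ = PIP − Vt/C − PEEP = 34.5 − 415/41.5 − 4 = 34.5 − 10.0 − 4 = 20.5 cmH2O.
R = 20.5 / 1.2667 = 16.184 cmH2O·s/L.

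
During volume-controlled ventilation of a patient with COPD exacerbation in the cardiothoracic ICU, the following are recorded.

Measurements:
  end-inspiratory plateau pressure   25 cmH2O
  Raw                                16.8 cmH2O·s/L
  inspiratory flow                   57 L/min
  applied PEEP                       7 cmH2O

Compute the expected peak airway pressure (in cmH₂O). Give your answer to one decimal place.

Flow: 57 L/min ÷ 60 = 0.95 L/s.
PIP = Pplat + Raw × flow = 25 + 16.8 × 0.95 = 25 + 15.96 = 40.96 cmH2O.

41.0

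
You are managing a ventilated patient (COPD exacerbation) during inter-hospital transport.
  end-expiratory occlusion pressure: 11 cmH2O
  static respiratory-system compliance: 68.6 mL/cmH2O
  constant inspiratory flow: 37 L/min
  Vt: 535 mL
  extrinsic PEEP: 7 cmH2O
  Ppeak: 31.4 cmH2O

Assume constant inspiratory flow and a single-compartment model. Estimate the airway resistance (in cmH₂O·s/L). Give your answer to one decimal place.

Flow: 37 L/min ÷ 60 = 0.6167 L/s.
Total PEEP = 11 cmH2O (set 7 + intrinsic 4); this is the baseline alveolar pressure.
Equation of motion (constant flow): PIP = Vt/C + R·V̇ + PEEP.
R·V̇ = PIP − Vt/C − PEEP = 31.4 − 535/68.6 − 11 = 31.4 − 7.799 − 11 = 12.601 cmH2O.
R = 12.601 / 0.6167 = 20.433 cmH2O·s/L.

20.4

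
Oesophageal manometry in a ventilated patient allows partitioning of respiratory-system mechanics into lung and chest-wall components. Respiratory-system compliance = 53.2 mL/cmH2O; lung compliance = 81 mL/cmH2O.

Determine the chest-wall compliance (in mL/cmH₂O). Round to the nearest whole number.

155

1/Ccw = 1/Crs − 1/CL.
1/Ccw = 1/53.2 − 1/81 = 0.006451.
Ccw = 155.01 mL/cmH2O.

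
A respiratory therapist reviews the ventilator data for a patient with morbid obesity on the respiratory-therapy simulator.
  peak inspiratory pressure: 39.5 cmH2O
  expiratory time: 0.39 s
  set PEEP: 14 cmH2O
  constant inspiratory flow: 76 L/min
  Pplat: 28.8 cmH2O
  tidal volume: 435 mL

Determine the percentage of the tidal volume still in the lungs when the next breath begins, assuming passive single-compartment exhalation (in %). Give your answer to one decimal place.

Flow: 76 L/min ÷ 60 = 1.2667 L/s.
R = (PIP − Pplat)/V̇ = (39.5 − 28.8) / 1.2667 = 10.7/1.2667 = 8.447 cmH2O·s/L.
C = Vt/(Pplat − PEEP) = 435.0 / (28.8 − 14) = 435.0/14.8 = 29.392 mL/cmH2O.
τ = R × C = 8.447 × 0.02939 L/cmH2O = 0.2483 s.
Fraction remaining at end-expiration = e^(−Te/τ) = e^(−0.39/0.2483) = 0.2079 → 20.79%.

20.8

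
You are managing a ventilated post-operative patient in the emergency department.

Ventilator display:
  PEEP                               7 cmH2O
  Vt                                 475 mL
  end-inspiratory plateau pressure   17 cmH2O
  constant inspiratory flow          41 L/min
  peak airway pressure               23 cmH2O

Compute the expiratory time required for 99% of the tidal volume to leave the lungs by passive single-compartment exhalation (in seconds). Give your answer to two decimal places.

Flow: 41 L/min ÷ 60 = 0.6833 L/s.
R = (PIP − Pplat)/V̇ = (23 − 17) / 0.6833 = 6.0/0.6833 = 8.781 cmH2O·s/L.
C = Vt/(Pplat − PEEP) = 475.0 / (17 − 7) = 475.0/10.0 = 47.5 mL/cmH2O.
τ = R × C = 8.781 × 0.0475 L/cmH2O = 0.4171 s.
t = −τ·ln(1 − 0.99) = −0.4171·ln(0.01) = 1.921 s.

1.92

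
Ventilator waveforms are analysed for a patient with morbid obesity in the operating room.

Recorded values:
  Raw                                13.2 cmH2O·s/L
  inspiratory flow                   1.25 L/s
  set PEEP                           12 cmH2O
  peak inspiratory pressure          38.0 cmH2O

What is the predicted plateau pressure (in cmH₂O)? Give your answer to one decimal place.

21.5

Pplat = PIP − Raw × flow = 38.0 − 13.2 × 1.25 = 38.0 − 16.5 = 21.5 cmH2O.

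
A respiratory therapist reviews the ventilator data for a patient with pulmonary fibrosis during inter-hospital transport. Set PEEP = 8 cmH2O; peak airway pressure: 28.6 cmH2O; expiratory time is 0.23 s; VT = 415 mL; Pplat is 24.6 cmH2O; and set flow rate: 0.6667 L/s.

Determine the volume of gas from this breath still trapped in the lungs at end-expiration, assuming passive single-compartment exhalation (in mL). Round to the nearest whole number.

90

R = (PIP − Pplat)/V̇ = (28.6 − 24.6) / 0.6667 = 4.0/0.6667 = 6.0 cmH2O·s/L.
C = Vt/(Pplat − PEEP) = 415.0 / (24.6 − 8) = 415.0/16.6 = 25.0 mL/cmH2O.
τ = R × C = 6.0 × 0.025 L/cmH2O = 0.15 s.
Fraction remaining = e^(−Te/τ) = e^(−0.23/0.15) = 0.2158.
Trapped volume = 415.0 × 0.2158 = 89.557 mL.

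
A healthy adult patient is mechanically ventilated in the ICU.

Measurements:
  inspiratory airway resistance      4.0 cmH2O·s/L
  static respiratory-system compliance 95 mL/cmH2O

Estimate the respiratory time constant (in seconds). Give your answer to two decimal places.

τ = R × C = 4.0 × 95 mL/cmH2O = 4.0 × 0.095 L/cmH2O = 0.38 s.

0.38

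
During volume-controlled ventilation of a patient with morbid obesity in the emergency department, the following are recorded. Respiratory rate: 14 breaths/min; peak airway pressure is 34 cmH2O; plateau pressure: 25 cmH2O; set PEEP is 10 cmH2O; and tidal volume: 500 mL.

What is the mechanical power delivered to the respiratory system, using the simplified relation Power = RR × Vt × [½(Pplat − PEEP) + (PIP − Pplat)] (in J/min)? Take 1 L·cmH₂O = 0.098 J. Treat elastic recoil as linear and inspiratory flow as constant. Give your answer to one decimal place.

Per-breath work = Vt × [½(Pplat−PEEP) + (PIP−Pplat)] = 0.500 × [0.5×15.0 + 9.0] = 0.500 × 16.5 = 8.25 L·cmH2O.
Power = 14 × 8.25 = 115.5 L·cmH2O/min.
× 0.098 J/(L·cmH2O) → 11.319 J/min.

11.3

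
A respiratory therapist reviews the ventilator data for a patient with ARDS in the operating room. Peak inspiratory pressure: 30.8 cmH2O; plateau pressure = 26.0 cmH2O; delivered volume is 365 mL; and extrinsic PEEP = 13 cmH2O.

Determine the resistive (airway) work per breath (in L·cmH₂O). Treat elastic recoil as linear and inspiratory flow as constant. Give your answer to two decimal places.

1.75

With constant inspiratory flow the resistive pressure is constant at PIP − Pplat = 30.8 − 26.0 = 4.8 cmH2O, so resistive work = 4.8 × 0.365 = 1.752 L·cmH2O.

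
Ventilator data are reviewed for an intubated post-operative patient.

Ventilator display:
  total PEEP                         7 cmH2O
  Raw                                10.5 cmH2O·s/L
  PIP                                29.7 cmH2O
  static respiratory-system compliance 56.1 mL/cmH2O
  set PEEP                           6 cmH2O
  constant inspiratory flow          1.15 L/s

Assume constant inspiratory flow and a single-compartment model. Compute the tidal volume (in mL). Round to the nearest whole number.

Total PEEP = 7 cmH2O (set 6 + intrinsic 1); this is the baseline alveolar pressure.
Equation of motion (constant flow): PIP = Vt/C + R·V̇ + PEEP.
Vt/C = PIP − R·V̇ − PEEP = 29.7 − 12.075 − 7 = 10.625 cmH2O.
Vt = C × 10.625 = 56.1 × 10.625 = 596.06 mL.

596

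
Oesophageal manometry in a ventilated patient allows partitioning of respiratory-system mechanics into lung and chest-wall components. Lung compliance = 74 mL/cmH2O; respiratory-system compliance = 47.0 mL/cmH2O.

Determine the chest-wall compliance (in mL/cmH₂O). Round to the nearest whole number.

129

1/Ccw = 1/Crs − 1/CL.
1/Ccw = 1/47.0 − 1/74 = 0.007763.
Ccw = 128.82 mL/cmH2O.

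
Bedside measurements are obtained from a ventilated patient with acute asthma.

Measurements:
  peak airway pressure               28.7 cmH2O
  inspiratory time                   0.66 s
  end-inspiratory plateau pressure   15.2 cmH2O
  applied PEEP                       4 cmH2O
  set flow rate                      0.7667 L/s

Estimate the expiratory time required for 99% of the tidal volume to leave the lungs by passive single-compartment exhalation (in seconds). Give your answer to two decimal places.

Vt = flow × Ti = 0.7667 L/s × 0.66 s × 1000 mL/L = 506.02 mL.
R = (PIP − Pplat)/V̇ = (28.7 − 15.2) / 0.7667 = 13.5/0.7667 = 17.608 cmH2O·s/L.
C = Vt/(Pplat − PEEP) = 506.02 / (15.2 − 4) = 506.02/11.2 = 45.18 mL/cmH2O.
τ = R × C = 17.608 × 0.04518 L/cmH2O = 0.7955 s.
t = −τ·ln(1 − 0.99) = −0.7955·ln(0.01) = 3.663 s.

3.66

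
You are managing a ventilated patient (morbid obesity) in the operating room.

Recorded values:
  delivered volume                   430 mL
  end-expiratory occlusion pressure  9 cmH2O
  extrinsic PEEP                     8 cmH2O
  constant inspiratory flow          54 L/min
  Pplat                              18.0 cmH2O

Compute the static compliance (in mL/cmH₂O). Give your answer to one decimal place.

47.8

End-expiratory occlusion gives total PEEP = 9 cmH2O (intrinsic PEEP = 9 − 8 = 1). Use total PEEP for the elastic gradient.
Cstat = Vt / (Pplat − PEEPtotal) = 430 / (18.0 − 9) = 430 / 9.0 = 47.778 mL/cmH2O.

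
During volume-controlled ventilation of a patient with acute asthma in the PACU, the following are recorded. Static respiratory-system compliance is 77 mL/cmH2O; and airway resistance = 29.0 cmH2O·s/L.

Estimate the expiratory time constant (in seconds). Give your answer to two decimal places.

τ = R × C = 29.0 × 77 mL/cmH2O = 29.0 × 0.077 L/cmH2O = 2.233 s.

2.23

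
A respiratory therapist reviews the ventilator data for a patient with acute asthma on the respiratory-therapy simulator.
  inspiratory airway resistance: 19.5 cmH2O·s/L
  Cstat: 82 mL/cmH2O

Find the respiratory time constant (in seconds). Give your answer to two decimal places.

τ = R × C = 19.5 × 82 mL/cmH2O = 19.5 × 0.082 L/cmH2O = 1.599 s.

1.60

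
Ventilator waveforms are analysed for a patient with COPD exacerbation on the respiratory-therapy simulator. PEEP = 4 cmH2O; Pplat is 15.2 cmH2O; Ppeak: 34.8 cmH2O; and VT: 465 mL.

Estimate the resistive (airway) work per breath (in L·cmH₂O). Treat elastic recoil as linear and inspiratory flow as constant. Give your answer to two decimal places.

With constant inspiratory flow the resistive pressure is constant at PIP − Pplat = 34.8 − 15.2 = 19.6 cmH2O, so resistive work = 19.6 × 0.465 = 9.114 L·cmH2O.

9.11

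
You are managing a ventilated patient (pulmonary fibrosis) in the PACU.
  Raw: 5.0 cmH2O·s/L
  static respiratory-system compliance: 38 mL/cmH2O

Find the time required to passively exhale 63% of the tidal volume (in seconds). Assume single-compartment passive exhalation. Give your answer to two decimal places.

τ = R × C = 5.0 × 38 mL/cmH2O = 5.0 × 0.038 L/cmH2O = 0.19 s.
Exhaled fraction f = 1 − e^(−t/τ) → t = −τ·ln(1 − f) = −0.19·ln(0.37) = 0.1889 s.

0.19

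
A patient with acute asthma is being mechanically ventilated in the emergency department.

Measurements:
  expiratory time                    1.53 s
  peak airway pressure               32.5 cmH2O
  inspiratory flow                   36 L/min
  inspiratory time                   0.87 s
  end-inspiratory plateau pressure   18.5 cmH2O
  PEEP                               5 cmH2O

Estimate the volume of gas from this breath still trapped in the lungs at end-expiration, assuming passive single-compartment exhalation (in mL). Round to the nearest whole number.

Flow: 36 L/min ÷ 60 = 0.6 L/s.
Vt = flow × Ti = 0.6 L/s × 0.87 s × 1000 mL/L = 522.0 mL.
R = (PIP − Pplat)/V̇ = (32.5 − 18.5) / 0.6 = 14.0/0.6 = 23.333 cmH2O·s/L.
C = Vt/(Pplat − PEEP) = 522.0 / (18.5 − 5) = 522.0/13.5 = 38.667 mL/cmH2O.
τ = R × C = 23.333 × 0.03867 L/cmH2O = 0.9023 s.
Fraction remaining = e^(−Te/τ) = e^(−1.53/0.9023) = 0.1835.
Trapped volume = 522.0 × 0.1835 = 95.787 mL.

96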